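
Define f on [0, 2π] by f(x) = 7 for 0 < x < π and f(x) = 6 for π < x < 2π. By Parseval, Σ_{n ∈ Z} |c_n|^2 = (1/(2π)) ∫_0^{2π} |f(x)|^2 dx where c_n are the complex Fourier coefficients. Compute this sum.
Σ |c_n|^2 = 85/2

Parseval equates the L^2 energy of f (normalised by 1/(2π)) with the ℓ^2 sum of its Fourier coefficients: (1/(2π)) ∫_0^{2π} |f|^2 = Σ |c_n|^2.
Compute the left side: (1/(2π)) [∫_0^π 7^2 dx + ∫_π^{2π} 6^2 dx] = (1/(2π)) · (49π + 36π) = (49 + 36)/2 = 85/2.
So Σ_{n ∈ Z} |c_n|^2 = 85/2.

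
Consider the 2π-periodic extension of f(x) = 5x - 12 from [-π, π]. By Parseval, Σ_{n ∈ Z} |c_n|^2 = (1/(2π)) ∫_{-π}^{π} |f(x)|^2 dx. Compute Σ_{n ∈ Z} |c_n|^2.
Σ |c_n|^2 = 25π^2/3 + 144

Expand and integrate term by term over [-π, π]:
  ∫ (5x)^2 dx = 25·(2π^3/3); ∫ 2·5·(-12)·x dx = 0 (odd integrand); ∫ (-12)^2 dx = 144·2π.
So (1/(2π)) ∫_{-π}^{π} (5x - 12)^2 dx = 25π^2/3 + 144 = 25π^2/3 + 144.
Parseval ⇒ Σ |c_n|^2 = 25π^2/3 + 144.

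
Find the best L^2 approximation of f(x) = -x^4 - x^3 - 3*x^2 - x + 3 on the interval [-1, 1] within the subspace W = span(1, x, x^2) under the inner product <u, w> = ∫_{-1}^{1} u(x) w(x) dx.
g(x) = -27*x^2/7 - 8*x/5 + 108/35

The best approximation g ∈ W is the orthogonal projection of f onto W. Writing g = a_0 + a_1 x + a_2 x^2, the coefficients solve the normal equations G · a = b where
  G_{ij} = <φ_i, φ_j> and b_i = <f, φ_i>, with φ_0 = 1, φ_1 = x, φ_2 = x^2.
G =
  [2, 0, 2/3]
  [0, 2/3, 0]
  [2/3, 0, 2/5],
b = (18/5, -16/15, 18/35).
Solving gives a_0 = 108/35, a_1 = -8/5, a_2 = -27/7, so
  g(x) = -27*x^2/7 - 8*x/5 + 108/35.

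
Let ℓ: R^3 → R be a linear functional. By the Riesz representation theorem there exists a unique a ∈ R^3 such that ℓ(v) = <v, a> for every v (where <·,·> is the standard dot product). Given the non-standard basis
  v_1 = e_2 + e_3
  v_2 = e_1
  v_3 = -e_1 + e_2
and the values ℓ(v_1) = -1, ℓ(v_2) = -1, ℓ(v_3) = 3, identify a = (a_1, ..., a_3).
a = (-1, 2, -3)

Write a = (a_1, ..., a_3) in the standard basis. For each basis vector v_i, ℓ(v_i) = <v_i, a> is a linear equation in the a_j's. Collect the n equations into a matrix system V a = ℓ, where row i of V is v_i (expressed in the standard basis). Since V is invertible (lower-triangular with 1s on the diagonal, up to permutation), solve by back-substitution:
  V =
[[0, 1, 1],
 [1, 0, 0],
 [-1, 1, 0]]
  V a = (-1, -1, 3)
Solving gives a = (-1, 2, -3).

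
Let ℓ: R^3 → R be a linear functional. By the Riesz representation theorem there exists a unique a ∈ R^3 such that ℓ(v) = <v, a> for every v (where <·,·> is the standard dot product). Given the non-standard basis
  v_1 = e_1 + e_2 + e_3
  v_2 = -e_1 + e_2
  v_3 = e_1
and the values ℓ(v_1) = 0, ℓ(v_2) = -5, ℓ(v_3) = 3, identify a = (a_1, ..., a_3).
a = (3, -2, -1)

Write a = (a_1, ..., a_3) in the standard basis. For each basis vector v_i, ℓ(v_i) = <v_i, a> is a linear equation in the a_j's. Collect the n equations into a matrix system V a = ℓ, where row i of V is v_i (expressed in the standard basis). Since V is invertible (lower-triangular with 1s on the diagonal, up to permutation), solve by back-substitution:
  V =
[[1, 1, 1],
 [-1, 1, 0],
 [1, 0, 0]]
  V a = (0, -5, 3)
Solving gives a = (3, -2, -1).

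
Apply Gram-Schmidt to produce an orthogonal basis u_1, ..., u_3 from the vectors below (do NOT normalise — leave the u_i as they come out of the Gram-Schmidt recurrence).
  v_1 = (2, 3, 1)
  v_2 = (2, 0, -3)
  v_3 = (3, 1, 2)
Orthogonal basis:
  u_1 = (2, 3, 1)
  u_2 = (13/7, -3/14, -43/14)
  u_3 = (279/181, -248/181, 186/181)

Apply the Gram-Schmidt recurrence
  u_1 = v_1
  u_i = v_i − Σ_{j<i} ((v_i · u_j) / (u_j · u_j)) · u_j.

Step by step this gives:
  u_1 = (2, 3, 1)
  u_2 = (13/7, -3/14, -43/14)
  u_3 = (279/181, -248/181, 186/181)

Orthogonality check:
  u_2 · u_1 = 0 (should be 0)
  u_3 · u_1 = 0 (should be 0)
  u_3 · u_2 = 0 (should be 0)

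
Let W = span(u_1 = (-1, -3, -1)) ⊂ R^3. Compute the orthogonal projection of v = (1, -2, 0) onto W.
proj_W(v) = (-5/11, -15/11, -5/11)

Set up U = [u_1 | ... | u_1] ∈ R^(3×1). The projector onto W = col(U) is P = U (U^T U)^(-1) U^T.
Compute U^T U =
  [11],
and U^T v = (5).
Solve U^T U · c = U^T v for the coefficients: c = (5/11). The projection is proj_W(v) = U c.
Check: (v - proj_W(v)) · u_1 = 0  (should be 0).
Result: proj_W(v) = (-5/11, -15/11, -5/11).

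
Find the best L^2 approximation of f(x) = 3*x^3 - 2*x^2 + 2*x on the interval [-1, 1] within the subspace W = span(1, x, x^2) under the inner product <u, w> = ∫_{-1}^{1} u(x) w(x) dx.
g(x) = -2*x^2 + 19*x/5

The best approximation g ∈ W is the orthogonal projection of f onto W. Writing g = a_0 + a_1 x + a_2 x^2, the coefficients solve the normal equations G · a = b where
  G_{ij} = <φ_i, φ_j> and b_i = <f, φ_i>, with φ_0 = 1, φ_1 = x, φ_2 = x^2.
G =
  [2, 0, 2/3]
  [0, 2/3, 0]
  [2/3, 0, 2/5],
b = (-4/3, 38/15, -4/5).
Solving gives a_0 = 0, a_1 = 19/5, a_2 = -2, so
  g(x) = -2*x^2 + 19*x/5.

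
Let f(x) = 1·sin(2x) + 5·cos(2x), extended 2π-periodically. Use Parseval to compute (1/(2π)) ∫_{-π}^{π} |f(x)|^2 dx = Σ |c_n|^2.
Σ |c_n|^2 = 13

Expand |f|^2 and use orthogonality of {sin(nx), cos(mx)} on [-π, π]:
  ∫_{-π}^{π} sin(nx)^2 dx = π, ∫ cos(mx)^2 dx = π, and cross terms integrate to 0.
So ∫_{-π}^{π} f(x)^2 dx = 1^2 · π + 5^2 · π = (1 + 25)π.
Divide by 2π: (1 + 25)/2 = 13.
By Parseval, this equals Σ |c_n|^2.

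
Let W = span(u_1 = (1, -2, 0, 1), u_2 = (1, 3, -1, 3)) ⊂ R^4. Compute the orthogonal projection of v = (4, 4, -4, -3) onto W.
proj_W(v) = (-33/58, 98/29, -13/29, 19/58)

Set up U = [u_1 | ... | u_2] ∈ R^(4×2). The projector onto W = col(U) is P = U (U^T U)^(-1) U^T.
Compute U^T U =
  [6, -2]
  [-2, 20],
and U^T v = (-7, 11).
Solve U^T U · c = U^T v for the coefficients: c = (-59/58, 13/29). The projection is proj_W(v) = U c.
Check: (v - proj_W(v)) · u_1 = 0  (should be 0).
Check: (v - proj_W(v)) · u_2 = 0  (should be 0).
Result: proj_W(v) = (-33/58, 98/29, -13/29, 19/58).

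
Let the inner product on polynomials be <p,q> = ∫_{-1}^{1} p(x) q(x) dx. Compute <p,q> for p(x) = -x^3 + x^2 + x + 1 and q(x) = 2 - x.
<p,q> = 76/15

Expand the product: p(x)·q(x) = x^4 - 3*x^3 + x^2 + x + 2.
∫_{-1}^{1} of each monomial x^k gives [2/(k+1) if k even, 0 if k odd]. Integrating term-by-term (or equivalently evaluating the antiderivative F(x) = x^5/5 - 3*x^4/4 + x^3/3 + x^2/2 + 2*x at the endpoints):
  F(1) − F(−1) = 137/60 − (-167/60) = 76/15.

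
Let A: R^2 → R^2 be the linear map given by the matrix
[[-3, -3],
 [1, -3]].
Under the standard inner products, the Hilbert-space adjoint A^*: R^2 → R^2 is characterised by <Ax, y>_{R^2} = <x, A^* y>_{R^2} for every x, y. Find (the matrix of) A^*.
A^* = A^T =
[[-3, 1],
 [-3, -3]]

For real matrices with standard dot products, the defining identity <Ax, y> = <x, A^* y> gives (Ax)^T y = x^T (A^*) y, i.e. x^T A^T y = x^T (A^*) y. Since this holds for all x, y, we must have A^* = A^T. Therefore
A^* =
[[-3, 1],
 [-3, -3]].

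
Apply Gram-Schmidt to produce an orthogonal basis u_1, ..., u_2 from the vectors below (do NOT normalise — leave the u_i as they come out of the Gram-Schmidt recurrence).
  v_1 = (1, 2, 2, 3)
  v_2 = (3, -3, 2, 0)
Orthogonal basis:
  u_1 = (1, 2, 2, 3)
  u_2 = (53/18, -28/9, 17/9, -1/6)

Apply the Gram-Schmidt recurrence
  u_1 = v_1
  u_i = v_i − Σ_{j<i} ((v_i · u_j) / (u_j · u_j)) · u_j.

Step by step this gives:
  u_1 = (1, 2, 2, 3)
  u_2 = (53/18, -28/9, 17/9, -1/6)

Orthogonality check:
  u_2 · u_1 = 0 (should be 0)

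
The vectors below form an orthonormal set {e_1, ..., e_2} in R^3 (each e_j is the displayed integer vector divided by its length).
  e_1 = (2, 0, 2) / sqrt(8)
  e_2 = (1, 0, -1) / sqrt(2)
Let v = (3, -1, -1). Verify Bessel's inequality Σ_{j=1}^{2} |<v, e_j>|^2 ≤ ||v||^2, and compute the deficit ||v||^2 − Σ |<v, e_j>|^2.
Σ |<v, e_j>|^2 = 10; ||v||^2 = 11; deficit = 1

Write each e_j = u_j / sqrt(<u_j, u_j>) where u_j is the displayed integer vector. Then <v, e_j> = <v, u_j> / sqrt(<u_j, u_j>), so |<v, e_j>|^2 = <v, u_j>^2 / <u_j, u_j>.
Coefficients: <v, e_1> = 4/sqrt(8), <v, e_2> = 4/sqrt(2).
Square and sum: Σ |<v, e_j>|^2 = 10.
Compute ||v||^2 = v·v = 11.
Deficit = 11 − 10 = 1 ≥ 0, confirming Bessel's inequality. (The deficit equals ||v − Σ <v,e_j> e_j||^2, the squared distance from v to span{e_j}.)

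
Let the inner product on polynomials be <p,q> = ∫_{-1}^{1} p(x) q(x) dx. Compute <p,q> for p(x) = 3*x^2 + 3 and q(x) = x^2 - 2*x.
<p,q> = 16/5

Expand the product: p(x)·q(x) = 3*x^4 - 6*x^3 + 3*x^2 - 6*x.
∫_{-1}^{1} of each monomial x^k gives [2/(k+1) if k even, 0 if k odd]. Integrating term-by-term (or equivalently evaluating the antiderivative F(x) = 3*x^5/5 - 3*x^4/2 + x^3 - 3*x^2 at the endpoints):
  F(1) − F(−1) = -29/10 − (-61/10) = 16/5.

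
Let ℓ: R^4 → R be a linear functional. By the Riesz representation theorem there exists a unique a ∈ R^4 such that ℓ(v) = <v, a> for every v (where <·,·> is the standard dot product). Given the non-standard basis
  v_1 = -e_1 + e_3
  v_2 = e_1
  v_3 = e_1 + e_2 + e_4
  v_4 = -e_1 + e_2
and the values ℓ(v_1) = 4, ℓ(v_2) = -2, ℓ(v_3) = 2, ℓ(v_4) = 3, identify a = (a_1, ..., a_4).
a = (-2, 1, 2, 3)

Write a = (a_1, ..., a_4) in the standard basis. For each basis vector v_i, ℓ(v_i) = <v_i, a> is a linear equation in the a_j's. Collect the n equations into a matrix system V a = ℓ, where row i of V is v_i (expressed in the standard basis). Since V is invertible (lower-triangular with 1s on the diagonal, up to permutation), solve by back-substitution:
  V =
[[-1, 0, 1, 0],
 [1, 0, 0, 0],
 [1, 1, 0, 1],
 [-1, 1, 0, 0]]
  V a = (4, -2, 2, 3)
Solving gives a = (-2, 1, 2, 3).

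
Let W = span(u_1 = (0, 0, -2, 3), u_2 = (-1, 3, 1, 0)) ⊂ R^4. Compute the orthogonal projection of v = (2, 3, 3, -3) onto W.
proj_W(v) = (-100/139, 300/139, 390/139, -435/139)

Set up U = [u_1 | ... | u_2] ∈ R^(4×2). The projector onto W = col(U) is P = U (U^T U)^(-1) U^T.
Compute U^T U =
  [13, -2]
  [-2, 11],
and U^T v = (-15, 10).
Solve U^T U · c = U^T v for the coefficients: c = (-145/139, 100/139). The projection is proj_W(v) = U c.
Check: (v - proj_W(v)) · u_1 = 0  (should be 0).
Check: (v - proj_W(v)) · u_2 = 0  (should be 0).
Result: proj_W(v) = (-100/139, 300/139, 390/139, -435/139).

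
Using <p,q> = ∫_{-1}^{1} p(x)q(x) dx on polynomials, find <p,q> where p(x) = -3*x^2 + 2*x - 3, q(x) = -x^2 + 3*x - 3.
<p,q> = 156/5

Expand the product: p(x)·q(x) = 3*x^4 - 11*x^3 + 18*x^2 - 15*x + 9.
∫_{-1}^{1} of each monomial x^k gives [2/(k+1) if k even, 0 if k odd]. Integrating term-by-term (or equivalently evaluating the antiderivative F(x) = 3*x^5/5 - 11*x^4/4 + 6*x^3 - 15*x^2/2 + 9*x at the endpoints):
  F(1) − F(−1) = 107/20 − (-517/20) = 156/5.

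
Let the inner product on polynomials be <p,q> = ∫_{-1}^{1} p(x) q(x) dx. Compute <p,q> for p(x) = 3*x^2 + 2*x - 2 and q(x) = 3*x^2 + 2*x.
<p,q> = 34/15

Expand the product: p(x)·q(x) = 9*x^4 + 12*x^3 - 2*x^2 - 4*x.
∫_{-1}^{1} of each monomial x^k gives [2/(k+1) if k even, 0 if k odd]. Integrating term-by-term (or equivalently evaluating the antiderivative F(x) = 9*x^5/5 + 3*x^4 - 2*x^3/3 - 2*x^2 at the endpoints):
  F(1) − F(−1) = 32/15 − (-2/15) = 34/15.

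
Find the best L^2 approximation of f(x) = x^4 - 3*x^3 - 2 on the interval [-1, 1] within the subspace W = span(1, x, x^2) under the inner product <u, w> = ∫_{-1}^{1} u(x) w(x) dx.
g(x) = 6*x^2/7 - 9*x/5 - 73/35

The best approximation g ∈ W is the orthogonal projection of f onto W. Writing g = a_0 + a_1 x + a_2 x^2, the coefficients solve the normal equations G · a = b where
  G_{ij} = <φ_i, φ_j> and b_i = <f, φ_i>, with φ_0 = 1, φ_1 = x, φ_2 = x^2.
G =
  [2, 0, 2/3]
  [0, 2/3, 0]
  [2/3, 0, 2/5],
b = (-18/5, -6/5, -22/21).
Solving gives a_0 = -73/35, a_1 = -9/5, a_2 = 6/7, so
  g(x) = 6*x^2/7 - 9*x/5 - 73/35.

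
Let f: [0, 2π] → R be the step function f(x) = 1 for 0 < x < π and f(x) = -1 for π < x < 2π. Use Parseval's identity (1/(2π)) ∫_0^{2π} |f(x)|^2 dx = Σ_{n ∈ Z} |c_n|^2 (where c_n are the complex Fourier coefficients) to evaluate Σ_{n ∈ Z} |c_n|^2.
Σ |c_n|^2 = 1

Parseval equates the L^2 energy of f (normalised by 1/(2π)) with the ℓ^2 sum of its Fourier coefficients: (1/(2π)) ∫_0^{2π} |f|^2 = Σ |c_n|^2.
Compute the left side: (1/(2π)) [∫_0^π 1^2 dx + ∫_π^{2π} (-1)^2 dx] = (1/(2π)) · (1π + 1π) = (1 + 1)/2 = 1.
So Σ_{n ∈ Z} |c_n|^2 = 1.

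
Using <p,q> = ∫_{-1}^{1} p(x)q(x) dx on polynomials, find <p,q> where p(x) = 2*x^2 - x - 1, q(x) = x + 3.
<p,q> = -8/3

Expand the product: p(x)·q(x) = 2*x^3 + 5*x^2 - 4*x - 3.
∫_{-1}^{1} of each monomial x^k gives [2/(k+1) if k even, 0 if k odd]. Integrating term-by-term (or equivalently evaluating the antiderivative F(x) = x^4/2 + 5*x^3/3 - 2*x^2 - 3*x at the endpoints):
  F(1) − F(−1) = -17/6 − (-1/6) = -8/3.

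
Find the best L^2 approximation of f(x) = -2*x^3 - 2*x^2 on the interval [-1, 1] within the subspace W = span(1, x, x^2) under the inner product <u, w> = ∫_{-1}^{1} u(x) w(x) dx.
g(x) = -2*x^2 - 6*x/5

The best approximation g ∈ W is the orthogonal projection of f onto W. Writing g = a_0 + a_1 x + a_2 x^2, the coefficients solve the normal equations G · a = b where
  G_{ij} = <φ_i, φ_j> and b_i = <f, φ_i>, with φ_0 = 1, φ_1 = x, φ_2 = x^2.
G =
  [2, 0, 2/3]
  [0, 2/3, 0]
  [2/3, 0, 2/5],
b = (-4/3, -4/5, -4/5).
Solving gives a_0 = 0, a_1 = -6/5, a_2 = -2, so
  g(x) = -2*x^2 - 6*x/5.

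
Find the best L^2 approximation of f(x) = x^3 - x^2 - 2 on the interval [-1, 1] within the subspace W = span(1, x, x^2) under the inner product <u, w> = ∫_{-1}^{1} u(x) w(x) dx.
g(x) = -x^2 + 3*x/5 - 2

The best approximation g ∈ W is the orthogonal projection of f onto W. Writing g = a_0 + a_1 x + a_2 x^2, the coefficients solve the normal equations G · a = b where
  G_{ij} = <φ_i, φ_j> and b_i = <f, φ_i>, with φ_0 = 1, φ_1 = x, φ_2 = x^2.
G =
  [2, 0, 2/3]
  [0, 2/3, 0]
  [2/3, 0, 2/5],
b = (-14/3, 2/5, -26/15).
Solving gives a_0 = -2, a_1 = 3/5, a_2 = -1, so
  g(x) = -x^2 + 3*x/5 - 2.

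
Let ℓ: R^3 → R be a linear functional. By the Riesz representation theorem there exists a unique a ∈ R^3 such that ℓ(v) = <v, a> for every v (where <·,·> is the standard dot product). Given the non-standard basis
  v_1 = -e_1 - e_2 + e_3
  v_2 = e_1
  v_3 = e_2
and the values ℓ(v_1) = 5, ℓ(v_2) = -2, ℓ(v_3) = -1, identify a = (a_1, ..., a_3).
a = (-2, -1, 2)

Write a = (a_1, ..., a_3) in the standard basis. For each basis vector v_i, ℓ(v_i) = <v_i, a> is a linear equation in the a_j's. Collect the n equations into a matrix system V a = ℓ, where row i of V is v_i (expressed in the standard basis). Since V is invertible (lower-triangular with 1s on the diagonal, up to permutation), solve by back-substitution:
  V =
[[-1, -1, 1],
 [1, 0, 0],
 [0, 1, 0]]
  V a = (5, -2, -1)
Solving gives a = (-2, -1, 2).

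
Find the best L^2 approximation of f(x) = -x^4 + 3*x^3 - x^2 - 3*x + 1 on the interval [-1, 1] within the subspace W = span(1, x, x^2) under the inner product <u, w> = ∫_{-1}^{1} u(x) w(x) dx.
g(x) = -13*x^2/7 - 6*x/5 + 38/35

The best approximation g ∈ W is the orthogonal projection of f onto W. Writing g = a_0 + a_1 x + a_2 x^2, the coefficients solve the normal equations G · a = b where
  G_{ij} = <φ_i, φ_j> and b_i = <f, φ_i>, with φ_0 = 1, φ_1 = x, φ_2 = x^2.
G =
  [2, 0, 2/3]
  [0, 2/3, 0]
  [2/3, 0, 2/5],
b = (14/15, -4/5, -2/105).
Solving gives a_0 = 38/35, a_1 = -6/5, a_2 = -13/7, so
  g(x) = -13*x^2/7 - 6*x/5 + 38/35.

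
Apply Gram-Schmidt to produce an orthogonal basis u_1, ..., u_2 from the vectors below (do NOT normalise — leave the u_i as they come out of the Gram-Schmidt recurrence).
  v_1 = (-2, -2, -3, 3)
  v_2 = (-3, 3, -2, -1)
Orthogonal basis:
  u_1 = (-2, -2, -3, 3)
  u_2 = (-36/13, 42/13, -43/26, -35/26)

Apply the Gram-Schmidt recurrence
  u_1 = v_1
  u_i = v_i − Σ_{j<i} ((v_i · u_j) / (u_j · u_j)) · u_j.

Step by step this gives:
  u_1 = (-2, -2, -3, 3)
  u_2 = (-36/13, 42/13, -43/26, -35/26)

Orthogonality check:
  u_2 · u_1 = 0 (should be 0)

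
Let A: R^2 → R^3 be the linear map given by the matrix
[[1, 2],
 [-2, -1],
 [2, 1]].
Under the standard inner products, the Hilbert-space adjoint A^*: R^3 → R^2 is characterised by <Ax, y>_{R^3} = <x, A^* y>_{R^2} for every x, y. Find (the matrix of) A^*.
A^* = A^T =
[[1, -2, 2],
 [2, -1, 1]]

For real matrices with standard dot products, the defining identity <Ax, y> = <x, A^* y> gives (Ax)^T y = x^T (A^*) y, i.e. x^T A^T y = x^T (A^*) y. Since this holds for all x, y, we must have A^* = A^T. Therefore
A^* =
[[1, -2, 2],
 [2, -1, 1]].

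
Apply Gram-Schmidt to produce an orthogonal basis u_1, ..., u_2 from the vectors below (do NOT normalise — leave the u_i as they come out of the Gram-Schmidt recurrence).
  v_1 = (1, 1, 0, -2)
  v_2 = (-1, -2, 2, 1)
Orthogonal basis:
  u_1 = (1, 1, 0, -2)
  u_2 = (-1/6, -7/6, 2, -2/3)

Apply the Gram-Schmidt recurrence
  u_1 = v_1
  u_i = v_i − Σ_{j<i} ((v_i · u_j) / (u_j · u_j)) · u_j.

Step by step this gives:
  u_1 = (1, 1, 0, -2)
  u_2 = (-1/6, -7/6, 2, -2/3)

Orthogonality check:
  u_2 · u_1 = 0 (should be 0)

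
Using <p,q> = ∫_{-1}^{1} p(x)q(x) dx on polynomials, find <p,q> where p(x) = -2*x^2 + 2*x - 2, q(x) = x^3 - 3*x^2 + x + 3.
<p,q> = -112/15

Expand the product: p(x)·q(x) = -2*x^5 + 8*x^4 - 10*x^3 + 2*x^2 + 4*x - 6.
∫_{-1}^{1} of each monomial x^k gives [2/(k+1) if k even, 0 if k odd]. Integrating term-by-term (or equivalently evaluating the antiderivative F(x) = -x^6/3 + 8*x^5/5 - 5*x^4/2 + 2*x^3/3 + 2*x^2 - 6*x at the endpoints):
  F(1) − F(−1) = -137/30 − (29/10) = -112/15.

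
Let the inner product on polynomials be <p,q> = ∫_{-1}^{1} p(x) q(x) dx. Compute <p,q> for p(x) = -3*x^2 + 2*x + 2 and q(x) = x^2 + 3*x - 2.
<p,q> = 2/15

Expand the product: p(x)·q(x) = -3*x^4 - 7*x^3 + 14*x^2 + 2*x - 4.
∫_{-1}^{1} of each monomial x^k gives [2/(k+1) if k even, 0 if k odd]. Integrating term-by-term (or equivalently evaluating the antiderivative F(x) = -3*x^5/5 - 7*x^4/4 + 14*x^3/3 + x^2 - 4*x at the endpoints):
  F(1) − F(−1) = -41/60 − (-49/60) = 2/15.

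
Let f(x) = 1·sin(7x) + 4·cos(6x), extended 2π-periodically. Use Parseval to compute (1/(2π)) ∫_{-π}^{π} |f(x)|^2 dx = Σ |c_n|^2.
Σ |c_n|^2 = 17/2

Expand |f|^2 and use orthogonality of {sin(nx), cos(mx)} on [-π, π]:
  ∫_{-π}^{π} sin(nx)^2 dx = π, ∫ cos(mx)^2 dx = π, and cross terms integrate to 0.
So ∫_{-π}^{π} f(x)^2 dx = 1^2 · π + 4^2 · π = (1 + 16)π.
Divide by 2π: (1 + 16)/2 = 17/2.
By Parseval, this equals Σ |c_n|^2.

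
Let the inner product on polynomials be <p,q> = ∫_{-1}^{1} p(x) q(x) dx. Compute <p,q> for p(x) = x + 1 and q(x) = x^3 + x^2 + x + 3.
<p,q> = 116/15

Expand the product: p(x)·q(x) = x^4 + 2*x^3 + 2*x^2 + 4*x + 3.
∫_{-1}^{1} of each monomial x^k gives [2/(k+1) if k even, 0 if k odd]. Integrating term-by-term (or equivalently evaluating the antiderivative F(x) = x^5/5 + x^4/2 + 2*x^3/3 + 2*x^2 + 3*x at the endpoints):
  F(1) − F(−1) = 191/30 − (-41/30) = 116/15.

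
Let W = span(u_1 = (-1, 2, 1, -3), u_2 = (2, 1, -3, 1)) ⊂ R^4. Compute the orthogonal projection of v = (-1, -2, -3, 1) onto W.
proj_W(v) = (19/21, -6/7, -23/21, 37/21)

Set up U = [u_1 | ... | u_2] ∈ R^(4×2). The projector onto W = col(U) is P = U (U^T U)^(-1) U^T.
Compute U^T U =
  [15, -6]
  [-6, 15],
and U^T v = (-9, 6).
Solve U^T U · c = U^T v for the coefficients: c = (-11/21, 4/21). The projection is proj_W(v) = U c.
Check: (v - proj_W(v)) · u_1 = 0  (should be 0).
Check: (v - proj_W(v)) · u_2 = 0  (should be 0).
Result: proj_W(v) = (19/21, -6/7, -23/21, 37/21).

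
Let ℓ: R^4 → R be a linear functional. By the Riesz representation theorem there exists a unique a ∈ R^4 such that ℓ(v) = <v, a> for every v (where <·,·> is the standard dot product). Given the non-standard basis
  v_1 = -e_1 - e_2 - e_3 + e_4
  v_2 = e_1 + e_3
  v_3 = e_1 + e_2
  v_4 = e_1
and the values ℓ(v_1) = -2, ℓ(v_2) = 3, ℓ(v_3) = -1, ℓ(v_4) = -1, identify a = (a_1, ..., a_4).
a = (-1, 0, 4, 1)

Write a = (a_1, ..., a_4) in the standard basis. For each basis vector v_i, ℓ(v_i) = <v_i, a> is a linear equation in the a_j's. Collect the n equations into a matrix system V a = ℓ, where row i of V is v_i (expressed in the standard basis). Since V is invertible (lower-triangular with 1s on the diagonal, up to permutation), solve by back-substitution:
  V =
[[-1, -1, -1, 1],
 [1, 0, 1, 0],
 [1, 1, 0, 0],
 [1, 0, 0, 0]]
  V a = (-2, 3, -1, -1)
Solving gives a = (-1, 0, 4, 1).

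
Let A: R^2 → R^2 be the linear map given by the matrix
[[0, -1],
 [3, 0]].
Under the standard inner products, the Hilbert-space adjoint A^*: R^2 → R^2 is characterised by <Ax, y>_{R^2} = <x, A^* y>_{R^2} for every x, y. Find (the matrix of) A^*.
A^* = A^T =
[[0, 3],
 [-1, 0]]

For real matrices with standard dot products, the defining identity <Ax, y> = <x, A^* y> gives (Ax)^T y = x^T (A^*) y, i.e. x^T A^T y = x^T (A^*) y. Since this holds for all x, y, we must have A^* = A^T. Therefore
A^* =
[[0, 3],
 [-1, 0]].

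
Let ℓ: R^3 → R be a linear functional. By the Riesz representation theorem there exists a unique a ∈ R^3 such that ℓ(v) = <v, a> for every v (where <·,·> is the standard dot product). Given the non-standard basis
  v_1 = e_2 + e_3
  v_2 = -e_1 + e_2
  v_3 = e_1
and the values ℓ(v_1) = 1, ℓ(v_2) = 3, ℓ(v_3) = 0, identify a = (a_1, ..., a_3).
a = (0, 3, -2)

Write a = (a_1, ..., a_3) in the standard basis. For each basis vector v_i, ℓ(v_i) = <v_i, a> is a linear equation in the a_j's. Collect the n equations into a matrix system V a = ℓ, where row i of V is v_i (expressed in the standard basis). Since V is invertible (lower-triangular with 1s on the diagonal, up to permutation), solve by back-substitution:
  V =
[[0, 1, 1],
 [-1, 1, 0],
 [1, 0, 0]]
  V a = (1, 3, 0)
Solving gives a = (0, 3, -2).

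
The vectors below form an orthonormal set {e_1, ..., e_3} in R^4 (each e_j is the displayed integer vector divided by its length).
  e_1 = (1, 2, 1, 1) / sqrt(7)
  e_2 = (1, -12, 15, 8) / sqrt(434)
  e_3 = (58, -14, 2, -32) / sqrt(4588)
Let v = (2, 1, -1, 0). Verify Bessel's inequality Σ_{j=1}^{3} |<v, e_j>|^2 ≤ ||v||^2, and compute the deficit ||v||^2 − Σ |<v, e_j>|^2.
Σ |<v, e_j>|^2 = 363/74; ||v||^2 = 6; deficit = 81/74

Write each e_j = u_j / sqrt(<u_j, u_j>) where u_j is the displayed integer vector. Then <v, e_j> = <v, u_j> / sqrt(<u_j, u_j>), so |<v, e_j>|^2 = <v, u_j>^2 / <u_j, u_j>.
Coefficients: <v, e_1> = 3/sqrt(7), <v, e_2> = -25/sqrt(434), <v, e_3> = 100/sqrt(4588).
Square and sum: Σ |<v, e_j>|^2 = 363/74.
Compute ||v||^2 = v·v = 6.
Deficit = 6 − 363/74 = 81/74 ≥ 0, confirming Bessel's inequality. (The deficit equals ||v − Σ <v,e_j> e_j||^2, the squared distance from v to span{e_j}.)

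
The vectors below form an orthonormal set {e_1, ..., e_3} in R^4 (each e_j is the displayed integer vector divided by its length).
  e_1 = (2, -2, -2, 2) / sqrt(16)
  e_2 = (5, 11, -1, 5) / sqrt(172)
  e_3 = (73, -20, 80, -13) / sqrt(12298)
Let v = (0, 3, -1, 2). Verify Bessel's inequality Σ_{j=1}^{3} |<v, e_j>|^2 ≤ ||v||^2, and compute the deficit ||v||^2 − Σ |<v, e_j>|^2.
Σ |<v, e_j>|^2 = 1930/143; ||v||^2 = 14; deficit = 72/143

Write each e_j = u_j / sqrt(<u_j, u_j>) where u_j is the displayed integer vector. Then <v, e_j> = <v, u_j> / sqrt(<u_j, u_j>), so |<v, e_j>|^2 = <v, u_j>^2 / <u_j, u_j>.
Coefficients: <v, e_1> = 0/sqrt(16), <v, e_2> = 44/sqrt(172), <v, e_3> = -166/sqrt(12298).
Square and sum: Σ |<v, e_j>|^2 = 1930/143.
Compute ||v||^2 = v·v = 14.
Deficit = 14 − 1930/143 = 72/143 ≥ 0, confirming Bessel's inequality. (The deficit equals ||v − Σ <v,e_j> e_j||^2, the squared distance from v to span{e_j}.)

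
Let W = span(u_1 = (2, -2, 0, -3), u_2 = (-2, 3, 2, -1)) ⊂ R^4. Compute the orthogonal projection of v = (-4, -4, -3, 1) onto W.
proj_W(v) = (154/257, -362/257, -416/257, 601/257)

Set up U = [u_1 | ... | u_2] ∈ R^(4×2). The projector onto W = col(U) is P = U (U^T U)^(-1) U^T.
Compute U^T U =
  [17, -7]
  [-7, 18],
and U^T v = (-3, -11).
Solve U^T U · c = U^T v for the coefficients: c = (-131/257, -208/257). The projection is proj_W(v) = U c.
Check: (v - proj_W(v)) · u_1 = 0  (should be 0).
Check: (v - proj_W(v)) · u_2 = 0  (should be 0).
Result: proj_W(v) = (154/257, -362/257, -416/257, 601/257).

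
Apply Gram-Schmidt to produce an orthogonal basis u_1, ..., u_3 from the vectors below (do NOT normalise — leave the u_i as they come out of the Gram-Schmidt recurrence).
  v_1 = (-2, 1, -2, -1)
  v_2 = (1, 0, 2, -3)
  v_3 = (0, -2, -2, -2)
Orthogonal basis:
  u_1 = (-2, 1, -2, -1)
  u_2 = (2/5, 3/10, 7/5, -33/10)
  u_3 = (92/131, -324/131, -202/131, -104/131)

Apply the Gram-Schmidt recurrence
  u_1 = v_1
  u_i = v_i − Σ_{j<i} ((v_i · u_j) / (u_j · u_j)) · u_j.

Step by step this gives:
  u_1 = (-2, 1, -2, -1)
  u_2 = (2/5, 3/10, 7/5, -33/10)
  u_3 = (92/131, -324/131, -202/131, -104/131)

Orthogonality check:
  u_2 · u_1 = 0 (should be 0)
  u_3 · u_1 = 0 (should be 0)
  u_3 · u_2 = 0 (should be 0)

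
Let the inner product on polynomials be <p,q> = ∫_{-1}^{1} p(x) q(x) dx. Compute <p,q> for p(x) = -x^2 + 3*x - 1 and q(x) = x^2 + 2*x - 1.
<p,q> = 28/5

Expand the product: p(x)·q(x) = -x^4 + x^3 + 6*x^2 - 5*x + 1.
∫_{-1}^{1} of each monomial x^k gives [2/(k+1) if k even, 0 if k odd]. Integrating term-by-term (or equivalently evaluating the antiderivative F(x) = -x^5/5 + x^4/4 + 2*x^3 - 5*x^2/2 + x at the endpoints):
  F(1) − F(−1) = 11/20 − (-101/20) = 28/5.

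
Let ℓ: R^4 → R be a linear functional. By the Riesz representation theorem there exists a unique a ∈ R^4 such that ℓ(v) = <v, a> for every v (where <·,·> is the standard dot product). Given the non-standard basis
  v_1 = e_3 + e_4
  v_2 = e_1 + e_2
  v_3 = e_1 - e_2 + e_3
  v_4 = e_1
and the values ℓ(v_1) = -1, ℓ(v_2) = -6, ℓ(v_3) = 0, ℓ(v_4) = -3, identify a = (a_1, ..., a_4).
a = (-3, -3, 0, -1)

Write a = (a_1, ..., a_4) in the standard basis. For each basis vector v_i, ℓ(v_i) = <v_i, a> is a linear equation in the a_j's. Collect the n equations into a matrix system V a = ℓ, where row i of V is v_i (expressed in the standard basis). Since V is invertible (lower-triangular with 1s on the diagonal, up to permutation), solve by back-substitution:
  V =
[[0, 0, 1, 1],
 [1, 1, 0, 0],
 [1, -1, 1, 0],
 [1, 0, 0, 0]]
  V a = (-1, -6, 0, -3)
Solving gives a = (-3, -3, 0, -1).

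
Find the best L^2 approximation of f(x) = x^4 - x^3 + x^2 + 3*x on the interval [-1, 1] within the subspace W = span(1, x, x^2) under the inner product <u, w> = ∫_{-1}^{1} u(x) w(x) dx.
g(x) = 13*x^2/7 + 12*x/5 - 3/35

The best approximation g ∈ W is the orthogonal projection of f onto W. Writing g = a_0 + a_1 x + a_2 x^2, the coefficients solve the normal equations G · a = b where
  G_{ij} = <φ_i, φ_j> and b_i = <f, φ_i>, with φ_0 = 1, φ_1 = x, φ_2 = x^2.
G =
  [2, 0, 2/3]
  [0, 2/3, 0]
  [2/3, 0, 2/5],
b = (16/15, 8/5, 24/35).
Solving gives a_0 = -3/35, a_1 = 12/5, a_2 = 13/7, so
  g(x) = 13*x^2/7 + 12*x/5 - 3/35.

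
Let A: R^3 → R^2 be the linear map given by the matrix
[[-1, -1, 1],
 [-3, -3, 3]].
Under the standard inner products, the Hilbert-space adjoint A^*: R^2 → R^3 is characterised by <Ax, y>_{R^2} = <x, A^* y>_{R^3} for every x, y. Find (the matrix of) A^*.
A^* = A^T =
[[-1, -3],
 [-1, -3],
 [1, 3]]

For real matrices with standard dot products, the defining identity <Ax, y> = <x, A^* y> gives (Ax)^T y = x^T (A^*) y, i.e. x^T A^T y = x^T (A^*) y. Since this holds for all x, y, we must have A^* = A^T. Therefore
A^* =
[[-1, -3],
 [-1, -3],
 [1, 3]].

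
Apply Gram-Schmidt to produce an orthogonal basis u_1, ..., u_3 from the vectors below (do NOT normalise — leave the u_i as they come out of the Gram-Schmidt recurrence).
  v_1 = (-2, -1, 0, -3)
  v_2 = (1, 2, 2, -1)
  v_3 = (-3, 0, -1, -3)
Orthogonal basis:
  u_1 = (-2, -1, 0, -3)
  u_2 = (6/7, 27/14, 2, -17/14)
  u_3 = (-108/139, 174/139, -113/139, 14/139)

Apply the Gram-Schmidt recurrence
  u_1 = v_1
  u_i = v_i − Σ_{j<i} ((v_i · u_j) / (u_j · u_j)) · u_j.

Step by step this gives:
  u_1 = (-2, -1, 0, -3)
  u_2 = (6/7, 27/14, 2, -17/14)
  u_3 = (-108/139, 174/139, -113/139, 14/139)

Orthogonality check:
  u_2 · u_1 = 0 (should be 0)
  u_3 · u_1 = 0 (should be 0)
  u_3 · u_2 = 0 (should be 0)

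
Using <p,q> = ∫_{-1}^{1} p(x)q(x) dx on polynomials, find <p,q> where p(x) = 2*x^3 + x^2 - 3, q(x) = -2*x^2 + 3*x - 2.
<p,q> = 244/15

Expand the product: p(x)·q(x) = -4*x^5 + 4*x^4 - x^3 + 4*x^2 - 9*x + 6.
∫_{-1}^{1} of each monomial x^k gives [2/(k+1) if k even, 0 if k odd]. Integrating term-by-term (or equivalently evaluating the antiderivative F(x) = -2*x^6/3 + 4*x^5/5 - x^4/4 + 4*x^3/3 - 9*x^2/2 + 6*x at the endpoints):
  F(1) − F(−1) = 163/60 − (-271/20) = 244/15.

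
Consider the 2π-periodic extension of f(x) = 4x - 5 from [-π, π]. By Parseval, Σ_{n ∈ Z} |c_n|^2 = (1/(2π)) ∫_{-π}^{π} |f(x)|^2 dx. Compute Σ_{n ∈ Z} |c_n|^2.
Σ |c_n|^2 = 16π^2/3 + 25

Expand and integrate term by term over [-π, π]:
  ∫ (4x)^2 dx = 16·(2π^3/3); ∫ 2·4·(-5)·x dx = 0 (odd integrand); ∫ (-5)^2 dx = 25·2π.
So (1/(2π)) ∫_{-π}^{π} (4x - 5)^2 dx = 16π^2/3 + 25 = 16π^2/3 + 25.
Parseval ⇒ Σ |c_n|^2 = 16π^2/3 + 25.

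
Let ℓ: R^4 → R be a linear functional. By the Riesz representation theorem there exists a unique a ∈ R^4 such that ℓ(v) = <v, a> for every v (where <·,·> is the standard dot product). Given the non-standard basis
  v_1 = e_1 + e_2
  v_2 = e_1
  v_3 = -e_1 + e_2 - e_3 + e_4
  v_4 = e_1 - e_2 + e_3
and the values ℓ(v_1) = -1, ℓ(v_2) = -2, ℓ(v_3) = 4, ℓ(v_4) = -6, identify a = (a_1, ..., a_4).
a = (-2, 1, -3, -2)

Write a = (a_1, ..., a_4) in the standard basis. For each basis vector v_i, ℓ(v_i) = <v_i, a> is a linear equation in the a_j's. Collect the n equations into a matrix system V a = ℓ, where row i of V is v_i (expressed in the standard basis). Since V is invertible (lower-triangular with 1s on the diagonal, up to permutation), solve by back-substitution:
  V =
[[1, 1, 0, 0],
 [1, 0, 0, 0],
 [-1, 1, -1, 1],
 [1, -1, 1, 0]]
  V a = (-1, -2, 4, -6)
Solving gives a = (-2, 1, -3, -2).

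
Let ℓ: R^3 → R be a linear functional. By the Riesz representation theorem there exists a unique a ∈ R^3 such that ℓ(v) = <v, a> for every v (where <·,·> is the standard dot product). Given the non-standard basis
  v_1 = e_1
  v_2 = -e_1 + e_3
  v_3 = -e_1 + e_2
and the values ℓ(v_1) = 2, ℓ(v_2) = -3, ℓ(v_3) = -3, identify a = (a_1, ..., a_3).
a = (2, -1, -1)

Write a = (a_1, ..., a_3) in the standard basis. For each basis vector v_i, ℓ(v_i) = <v_i, a> is a linear equation in the a_j's. Collect the n equations into a matrix system V a = ℓ, where row i of V is v_i (expressed in the standard basis). Since V is invertible (lower-triangular with 1s on the diagonal, up to permutation), solve by back-substitution:
  V =
[[1, 0, 0],
 [-1, 0, 1],
 [-1, 1, 0]]
  V a = (2, -3, -3)
Solving gives a = (2, -1, -1).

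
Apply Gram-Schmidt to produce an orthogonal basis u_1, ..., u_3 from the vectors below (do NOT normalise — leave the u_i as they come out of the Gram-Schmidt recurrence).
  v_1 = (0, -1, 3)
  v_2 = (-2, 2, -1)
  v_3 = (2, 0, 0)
Orthogonal basis:
  u_1 = (0, -1, 3)
  u_2 = (-2, 3/2, 1/2)
  u_3 = (10/13, 12/13, 4/13)

Apply the Gram-Schmidt recurrence
  u_1 = v_1
  u_i = v_i − Σ_{j<i} ((v_i · u_j) / (u_j · u_j)) · u_j.

Step by step this gives:
  u_1 = (0, -1, 3)
  u_2 = (-2, 3/2, 1/2)
  u_3 = (10/13, 12/13, 4/13)

Orthogonality check:
  u_2 · u_1 = 0 (should be 0)
  u_3 · u_1 = 0 (should be 0)
  u_3 · u_2 = 0 (should be 0)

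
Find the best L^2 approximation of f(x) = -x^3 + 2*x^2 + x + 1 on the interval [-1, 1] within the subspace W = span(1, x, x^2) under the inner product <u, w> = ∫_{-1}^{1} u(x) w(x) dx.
g(x) = 2*x^2 + 2*x/5 + 1

The best approximation g ∈ W is the orthogonal projection of f onto W. Writing g = a_0 + a_1 x + a_2 x^2, the coefficients solve the normal equations G · a = b where
  G_{ij} = <φ_i, φ_j> and b_i = <f, φ_i>, with φ_0 = 1, φ_1 = x, φ_2 = x^2.
G =
  [2, 0, 2/3]
  [0, 2/3, 0]
  [2/3, 0, 2/5],
b = (10/3, 4/15, 22/15).
Solving gives a_0 = 1, a_1 = 2/5, a_2 = 2, so
  g(x) = 2*x^2 + 2*x/5 + 1.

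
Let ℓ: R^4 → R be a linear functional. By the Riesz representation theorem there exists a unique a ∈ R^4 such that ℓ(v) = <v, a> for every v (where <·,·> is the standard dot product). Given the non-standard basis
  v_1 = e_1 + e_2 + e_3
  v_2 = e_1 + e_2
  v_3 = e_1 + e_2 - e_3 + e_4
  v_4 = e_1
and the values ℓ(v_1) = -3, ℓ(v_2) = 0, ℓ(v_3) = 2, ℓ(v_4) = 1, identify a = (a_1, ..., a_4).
a = (1, -1, -3, -1)

Write a = (a_1, ..., a_4) in the standard basis. For each basis vector v_i, ℓ(v_i) = <v_i, a> is a linear equation in the a_j's. Collect the n equations into a matrix system V a = ℓ, where row i of V is v_i (expressed in the standard basis). Since V is invertible (lower-triangular with 1s on the diagonal, up to permutation), solve by back-substitution:
  V =
[[1, 1, 1, 0],
 [1, 1, 0, 0],
 [1, 1, -1, 1],
 [1, 0, 0, 0]]
  V a = (-3, 0, 2, 1)
Solving gives a = (1, -1, -3, -1).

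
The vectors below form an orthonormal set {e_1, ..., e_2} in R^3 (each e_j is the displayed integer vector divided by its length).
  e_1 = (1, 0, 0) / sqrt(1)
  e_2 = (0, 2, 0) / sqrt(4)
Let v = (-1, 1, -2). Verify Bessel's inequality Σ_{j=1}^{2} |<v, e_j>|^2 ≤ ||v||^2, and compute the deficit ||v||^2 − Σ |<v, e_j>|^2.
Σ |<v, e_j>|^2 = 2; ||v||^2 = 6; deficit = 4

Write each e_j = u_j / sqrt(<u_j, u_j>) where u_j is the displayed integer vector. Then <v, e_j> = <v, u_j> / sqrt(<u_j, u_j>), so |<v, e_j>|^2 = <v, u_j>^2 / <u_j, u_j>.
Coefficients: <v, e_1> = -1/sqrt(1), <v, e_2> = 2/sqrt(4).
Square and sum: Σ |<v, e_j>|^2 = 2.
Compute ||v||^2 = v·v = 6.
Deficit = 6 − 2 = 4 ≥ 0, confirming Bessel's inequality. (The deficit equals ||v − Σ <v,e_j> e_j||^2, the squared distance from v to span{e_j}.)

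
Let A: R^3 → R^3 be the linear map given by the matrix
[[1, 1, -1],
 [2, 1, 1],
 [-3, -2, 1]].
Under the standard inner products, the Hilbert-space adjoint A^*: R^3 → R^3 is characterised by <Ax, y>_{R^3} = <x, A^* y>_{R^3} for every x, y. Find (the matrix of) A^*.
A^* = A^T =
[[1, 2, -3],
 [1, 1, -2],
 [-1, 1, 1]]

For real matrices with standard dot products, the defining identity <Ax, y> = <x, A^* y> gives (Ax)^T y = x^T (A^*) y, i.e. x^T A^T y = x^T (A^*) y. Since this holds for all x, y, we must have A^* = A^T. Therefore
A^* =
[[1, 2, -3],
 [1, 1, -2],
 [-1, 1, 1]].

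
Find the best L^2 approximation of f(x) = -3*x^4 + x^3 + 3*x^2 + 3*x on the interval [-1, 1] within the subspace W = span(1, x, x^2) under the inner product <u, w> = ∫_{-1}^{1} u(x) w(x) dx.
g(x) = 3*x^2/7 + 18*x/5 + 9/35

The best approximation g ∈ W is the orthogonal projection of f onto W. Writing g = a_0 + a_1 x + a_2 x^2, the coefficients solve the normal equations G · a = b where
  G_{ij} = <φ_i, φ_j> and b_i = <f, φ_i>, with φ_0 = 1, φ_1 = x, φ_2 = x^2.
G =
  [2, 0, 2/3]
  [0, 2/3, 0]
  [2/3, 0, 2/5],
b = (4/5, 12/5, 12/35).
Solving gives a_0 = 9/35, a_1 = 18/5, a_2 = 3/7, so
  g(x) = 3*x^2/7 + 18*x/5 + 9/35.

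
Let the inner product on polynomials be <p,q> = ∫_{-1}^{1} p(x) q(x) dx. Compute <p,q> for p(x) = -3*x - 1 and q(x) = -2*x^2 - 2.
<p,q> = 16/3

Expand the product: p(x)·q(x) = 6*x^3 + 2*x^2 + 6*x + 2.
∫_{-1}^{1} of each monomial x^k gives [2/(k+1) if k even, 0 if k odd]. Integrating term-by-term (or equivalently evaluating the antiderivative F(x) = 3*x^4/2 + 2*x^3/3 + 3*x^2 + 2*x at the endpoints):
  F(1) − F(−1) = 43/6 − (11/6) = 16/3.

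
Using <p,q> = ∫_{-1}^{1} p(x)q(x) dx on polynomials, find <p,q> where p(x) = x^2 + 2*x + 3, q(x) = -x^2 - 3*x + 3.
<p,q> = 68/5

Expand the product: p(x)·q(x) = -x^4 - 5*x^3 - 6*x^2 - 3*x + 9.
∫_{-1}^{1} of each monomial x^k gives [2/(k+1) if k even, 0 if k odd]. Integrating term-by-term (or equivalently evaluating the antiderivative F(x) = -x^5/5 - 5*x^4/4 - 2*x^3 - 3*x^2/2 + 9*x at the endpoints):
  F(1) − F(−1) = 81/20 − (-191/20) = 68/5.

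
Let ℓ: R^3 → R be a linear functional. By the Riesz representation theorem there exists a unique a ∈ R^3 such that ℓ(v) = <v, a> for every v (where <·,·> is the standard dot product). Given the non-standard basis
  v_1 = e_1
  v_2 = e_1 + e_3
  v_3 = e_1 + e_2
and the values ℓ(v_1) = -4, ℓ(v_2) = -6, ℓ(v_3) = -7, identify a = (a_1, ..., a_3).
a = (-4, -3, -2)

Write a = (a_1, ..., a_3) in the standard basis. For each basis vector v_i, ℓ(v_i) = <v_i, a> is a linear equation in the a_j's. Collect the n equations into a matrix system V a = ℓ, where row i of V is v_i (expressed in the standard basis). Since V is invertible (lower-triangular with 1s on the diagonal, up to permutation), solve by back-substitution:
  V =
[[1, 0, 0],
 [1, 0, 1],
 [1, 1, 0]]
  V a = (-4, -6, -7)
Solving gives a = (-4, -3, -2).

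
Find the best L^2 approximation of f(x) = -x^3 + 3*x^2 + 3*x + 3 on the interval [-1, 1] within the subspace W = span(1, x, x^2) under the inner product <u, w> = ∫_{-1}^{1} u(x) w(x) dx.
g(x) = 3*x^2 + 12*x/5 + 3

The best approximation g ∈ W is the orthogonal projection of f onto W. Writing g = a_0 + a_1 x + a_2 x^2, the coefficients solve the normal equations G · a = b where
  G_{ij} = <φ_i, φ_j> and b_i = <f, φ_i>, with φ_0 = 1, φ_1 = x, φ_2 = x^2.
G =
  [2, 0, 2/3]
  [0, 2/3, 0]
  [2/3, 0, 2/5],
b = (8, 8/5, 16/5).
Solving gives a_0 = 3, a_1 = 12/5, a_2 = 3, so
  g(x) = 3*x^2 + 12*x/5 + 3.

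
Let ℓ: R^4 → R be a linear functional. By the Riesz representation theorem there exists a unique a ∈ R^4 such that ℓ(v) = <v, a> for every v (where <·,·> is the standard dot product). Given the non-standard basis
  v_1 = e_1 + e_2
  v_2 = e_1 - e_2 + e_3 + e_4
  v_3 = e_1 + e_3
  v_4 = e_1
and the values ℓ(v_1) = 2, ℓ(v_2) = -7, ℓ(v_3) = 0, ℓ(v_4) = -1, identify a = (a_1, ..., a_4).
a = (-1, 3, 1, -4)

Write a = (a_1, ..., a_4) in the standard basis. For each basis vector v_i, ℓ(v_i) = <v_i, a> is a linear equation in the a_j's. Collect the n equations into a matrix system V a = ℓ, where row i of V is v_i (expressed in the standard basis). Since V is invertible (lower-triangular with 1s on the diagonal, up to permutation), solve by back-substitution:
  V =
[[1, 1, 0, 0],
 [1, -1, 1, 1],
 [1, 0, 1, 0],
 [1, 0, 0, 0]]
  V a = (2, -7, 0, -1)
Solving gives a = (-1, 3, 1, -4).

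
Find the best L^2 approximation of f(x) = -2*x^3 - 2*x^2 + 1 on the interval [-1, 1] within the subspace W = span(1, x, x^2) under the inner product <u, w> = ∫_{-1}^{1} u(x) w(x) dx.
g(x) = -2*x^2 - 6*x/5 + 1

The best approximation g ∈ W is the orthogonal projection of f onto W. Writing g = a_0 + a_1 x + a_2 x^2, the coefficients solve the normal equations G · a = b where
  G_{ij} = <φ_i, φ_j> and b_i = <f, φ_i>, with φ_0 = 1, φ_1 = x, φ_2 = x^2.
G =
  [2, 0, 2/3]
  [0, 2/3, 0]
  [2/3, 0, 2/5],
b = (2/3, -4/5, -2/15).
Solving gives a_0 = 1, a_1 = -6/5, a_2 = -2, so
  g(x) = -2*x^2 - 6*x/5 + 1.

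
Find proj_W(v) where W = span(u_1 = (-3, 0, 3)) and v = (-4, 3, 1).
proj_W(v) = (-5/2, 0, 5/2)

Set up U = [u_1 | ... | u_1] ∈ R^(3×1). The projector onto W = col(U) is P = U (U^T U)^(-1) U^T.
Compute U^T U =
  [18],
and U^T v = (15).
Solve U^T U · c = U^T v for the coefficients: c = (5/6). The projection is proj_W(v) = U c.
Check: (v - proj_W(v)) · u_1 = 0  (should be 0).
Result: proj_W(v) = (-5/2, 0, 5/2).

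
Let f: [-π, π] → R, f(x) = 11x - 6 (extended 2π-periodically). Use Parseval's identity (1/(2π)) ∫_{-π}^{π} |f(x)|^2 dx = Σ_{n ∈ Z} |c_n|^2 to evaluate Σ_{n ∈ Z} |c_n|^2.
Σ |c_n|^2 = 121π^2/3 + 36

Expand and integrate term by term over [-π, π]:
  ∫ (11x)^2 dx = 121·(2π^3/3); ∫ 2·11·(-6)·x dx = 0 (odd integrand); ∫ (-6)^2 dx = 36·2π.
So (1/(2π)) ∫_{-π}^{π} (11x - 6)^2 dx = 121π^2/3 + 36 = 121π^2/3 + 36.
Parseval ⇒ Σ |c_n|^2 = 121π^2/3 + 36.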